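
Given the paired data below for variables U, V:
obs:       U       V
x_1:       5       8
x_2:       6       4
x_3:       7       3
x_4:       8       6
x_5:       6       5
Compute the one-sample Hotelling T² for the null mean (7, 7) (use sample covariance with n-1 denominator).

Step 1 — sample mean vector:
  mean(U) = (5 + 6 + 7 + 8 + 6) / 5 = 32/5 = 6.4
  mean(V) = (8 + 4 + 3 + 6 + 5) / 5 = 26/5 = 5.2
  x̄ = (6.4, 5.2),  deviation x̄ - mu_0 = (6.4, 5.2) - (7, 7) = (-0.6, -1.8).

Step 2 — sample covariance matrix, S[i,j] = (1/(n-1)) · Σ_k (x_{k,i} - mean_i) · (x_{k,j} - mean_j), divisor n-1 = 4:
  S[U,U] = ((-1.4)·(-1.4) + (-0.4)·(-0.4) + (0.6)·(0.6) + (1.6)·(1.6) + (-0.4)·(-0.4)) / 4 = 5.2/4 = 1.3
  S[U,V] = ((-1.4)·(2.8) + (-0.4)·(-1.2) + (0.6)·(-2.2) + (1.6)·(0.8) + (-0.4)·(-0.2)) / 4 = -3.4/4 = -0.85
  S[V,V] = ((2.8)·(2.8) + (-1.2)·(-1.2) + (-2.2)·(-2.2) + (0.8)·(0.8) + (-0.2)·(-0.2)) / 4 = 14.8/4 = 3.7
  S = [[1.3, -0.85],
 [-0.85, 3.7]].

Step 3 — invert S. det(S) = 1.3·3.7 - (-0.85)² = 4.0875.
  S^{-1} = (1/det) · [[d, -b], [-b, a]] = [[0.9052, 0.208],
 [0.208, 0.318]].

Step 4 — quadratic form (x̄ - mu_0)^T · S^{-1} · (x̄ - mu_0):
  S^{-1} · (x̄ - mu_0) = (-0.9174, -0.6972),
  (x̄ - mu_0)^T · [...] = (-0.6)·(-0.9174) + (-1.8)·(-0.6972) = 1.8055.

Step 5 — scale by n: T² = 5 · 1.8055 = 9.0275.

T² ≈ 9.0275


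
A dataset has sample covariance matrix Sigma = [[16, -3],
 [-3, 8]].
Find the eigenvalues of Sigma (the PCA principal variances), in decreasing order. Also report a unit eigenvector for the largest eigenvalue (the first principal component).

Step 1 — characteristic polynomial of 2×2 Sigma:
  det(Sigma - λI) = λ² - trace · λ + det = 0.
  trace = 16 + 8 = 24, det = 16·8 - (-3)² = 119.
Step 2 — discriminant:
  Δ = trace² - 4·det = 576 - 476 = 100.
Step 3 — eigenvalues:
  λ = (trace ± √Δ)/2 = (24 ± 10)/2,
  λ_1 = 17,  λ_2 = 7.

Step 4 — unit eigenvector for λ_1: solve (Sigma - λ_1 I)v = 0. First row:
  (16 - 17)·v_x + (-3)·v_y = 0, i.e. (-1)·v_x + (-3)·v_y = 0,
  so v ∝ (b, λ_1 - a) = (-3, 1); multiply by -1 so the first entry is positive: u = (3, -1).
  ||u|| = √((3)² + (-1)²) = √(10) ≈ 3.1623,
  v_1 = u/||u|| ≈ (0.9487, -0.3162) (||v_1|| = 1).

λ_1 = 17,  λ_2 = 7;  v_1 ≈ (0.9487, -0.3162)


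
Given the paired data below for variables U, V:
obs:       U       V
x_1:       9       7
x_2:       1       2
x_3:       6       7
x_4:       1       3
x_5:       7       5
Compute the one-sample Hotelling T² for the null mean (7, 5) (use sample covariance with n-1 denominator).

Step 1 — sample mean vector:
  mean(U) = (9 + 1 + 6 + 1 + 7) / 5 = 24/5 = 4.8
  mean(V) = (7 + 2 + 7 + 3 + 5) / 5 = 24/5 = 4.8
  x̄ = (4.8, 4.8),  deviation x̄ - mu_0 = (4.8, 4.8) - (7, 5) = (-2.2, -0.2).

Step 2 — sample covariance matrix, S[i,j] = (1/(n-1)) · Σ_k (x_{k,i} - mean_i) · (x_{k,j} - mean_j), divisor n-1 = 4:
  S[U,U] = ((4.2)·(4.2) + (-3.8)·(-3.8) + (1.2)·(1.2) + (-3.8)·(-3.8) + (2.2)·(2.2)) / 4 = 52.8/4 = 13.2
  S[U,V] = ((4.2)·(2.2) + (-3.8)·(-2.8) + (1.2)·(2.2) + (-3.8)·(-1.8) + (2.2)·(0.2)) / 4 = 29.8/4 = 7.45
  S[V,V] = ((2.2)·(2.2) + (-2.8)·(-2.8) + (2.2)·(2.2) + (-1.8)·(-1.8) + (0.2)·(0.2)) / 4 = 20.8/4 = 5.2
  S = [[13.2, 7.45],
 [7.45, 5.2]].

Step 3 — invert S. det(S) = 13.2·5.2 - (7.45)² = 13.1375.
  S^{-1} = (1/det) · [[d, -b], [-b, a]] = [[0.3958, -0.5671],
 [-0.5671, 1.0048]].

Step 4 — quadratic form (x̄ - mu_0)^T · S^{-1} · (x̄ - mu_0):
  S^{-1} · (x̄ - mu_0) = (-0.7574, 1.0466),
  (x̄ - mu_0)^T · [...] = (-2.2)·(-0.7574) + (-0.2)·(1.0466) = 1.4569.

Step 5 — scale by n: T² = 5 · 1.4569 = 7.2845.

T² ≈ 7.2845


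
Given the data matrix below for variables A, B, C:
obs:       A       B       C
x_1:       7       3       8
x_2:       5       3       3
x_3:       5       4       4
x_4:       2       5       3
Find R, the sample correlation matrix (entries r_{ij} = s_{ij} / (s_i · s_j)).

Step 1 — column means:
  mean(A) = (7 + 5 + 5 + 2) / 4 = 19/4 = 4.75
  mean(B) = (3 + 3 + 4 + 5) / 4 = 15/4 = 3.75
  mean(C) = (8 + 3 + 4 + 3) / 4 = 18/4 = 4.5

Step 2 — sample variances and covariances s[i,j] = (1/(n-1)) · Σ_k (x_{k,i} - mean_i) · (x_{k,j} - mean_j), with n-1 = 3:
  s[A,A] = ((2.25)·(2.25) + (0.25)·(0.25) + (0.25)·(0.25) + (-2.75)·(-2.75)) / 3 = 12.75/3 = 4.25
  s[A,B] = ((2.25)·(-0.75) + (0.25)·(-0.75) + (0.25)·(0.25) + (-2.75)·(1.25)) / 3 = -5.25/3 = -1.75
  s[A,C] = ((2.25)·(3.5) + (0.25)·(-1.5) + (0.25)·(-0.5) + (-2.75)·(-1.5)) / 3 = 11.5/3 = 3.8333
  s[B,B] = ((-0.75)·(-0.75) + (-0.75)·(-0.75) + (0.25)·(0.25) + (1.25)·(1.25)) / 3 = 2.75/3 = 0.9167
  s[B,C] = ((-0.75)·(3.5) + (-0.75)·(-1.5) + (0.25)·(-0.5) + (1.25)·(-1.5)) / 3 = -3.5/3 = -1.1667
  s[C,C] = ((3.5)·(3.5) + (-1.5)·(-1.5) + (-0.5)·(-0.5) + (-1.5)·(-1.5)) / 3 = 17/3 = 5.6667
  Sample standard deviations s_i = √(s[i,i]):
  s(A) = √(4.25) = 2.0616
  s(B) = √(0.9167) = 0.9574
  s(C) = √(5.6667) = 2.3805

Step 3 — r_{ij} = s_{ij} / (s_i · s_j):
  r[A,A] = 1 (diagonal).
  r[A,B] = -1.75 / (2.0616 · 0.9574) = -1.75 / 1.9738 = -0.8866
  r[A,C] = 3.8333 / (2.0616 · 2.3805) = 3.8333 / 4.9075 = 0.7811
  r[B,B] = 1 (diagonal).
  r[B,C] = -1.1667 / (0.9574 · 2.3805) = -1.1667 / 2.2791 = -0.5119
  r[C,C] = 1 (diagonal).

R is symmetric with unit diagonal. Assembling:

R = [[1, -0.8866, 0.7811],
 [-0.8866, 1, -0.5119],
 [0.7811, -0.5119, 1]]


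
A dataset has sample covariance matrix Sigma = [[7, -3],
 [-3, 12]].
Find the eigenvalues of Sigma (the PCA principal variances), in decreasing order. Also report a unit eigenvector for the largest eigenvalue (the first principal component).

Step 1 — characteristic polynomial of 2×2 Sigma:
  det(Sigma - λI) = λ² - trace · λ + det = 0.
  trace = 7 + 12 = 19, det = 7·12 - (-3)² = 75.
Step 2 — discriminant:
  Δ = trace² - 4·det = 361 - 300 = 61.
Step 3 — eigenvalues:
  λ = (trace ± √Δ)/2 = (19 ± 7.8102)/2,
  λ_1 = 13.4051,  λ_2 = 5.5949.

Step 4 — unit eigenvector for λ_1: solve (Sigma - λ_1 I)v = 0. First row:
  (7 - 13.4051)·v_x + (-3)·v_y = 0, i.e. (-6.4051)·v_x + (-3)·v_y = 0,
  so v ∝ (b, λ_1 - a) = (-3, 6.4051); multiply by -1 so the first entry is positive: u = (3, -6.4051).
  ||u|| = √((3)² + (-6.4051)²) = √(50.0256) ≈ 7.0729,
  v_1 = u/||u|| ≈ (0.4242, -0.9056) (||v_1|| = 1).

λ_1 = 13.4051,  λ_2 = 5.5949;  v_1 ≈ (0.4242, -0.9056)


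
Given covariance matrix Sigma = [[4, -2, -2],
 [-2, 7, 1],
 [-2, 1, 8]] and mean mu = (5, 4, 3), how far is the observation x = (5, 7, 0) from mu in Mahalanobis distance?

Step 1 — centre the observation: (x - mu) = (0, 3, -3).

Step 2 — invert Sigma (cofactor / det for 3×3, or solve directly):
  Sigma^{-1} = [[0.3274, 0.0833, 0.0714],
 [0.0833, 0.1667, 0],
 [0.0714, 0, 0.1429]].

Step 3 — form the quadratic (x - mu)^T · Sigma^{-1} · (x - mu):
  Sigma^{-1} · (x - mu) = (0.0357, 0.5, -0.4286).
  (x - mu)^T · [Sigma^{-1} · (x - mu)] = (0)·(0.0357) + (3)·(0.5) + (-3)·(-0.4286) = 2.7857.

Step 4 — take square root: d = √(2.7857) ≈ 1.669.

d(x, mu) = √(2.7857) ≈ 1.669


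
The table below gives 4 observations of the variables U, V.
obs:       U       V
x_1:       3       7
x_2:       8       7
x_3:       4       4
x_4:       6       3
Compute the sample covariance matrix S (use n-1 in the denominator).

Step 1 — column means:
  mean(U) = (3 + 8 + 4 + 6) / 4 = 21/4 = 5.25
  mean(V) = (7 + 7 + 4 + 3) / 4 = 21/4 = 5.25

Step 2 — sample covariance S[i,j] = (1/(n-1)) · Σ_k (x_{k,i} - mean_i) · (x_{k,j} - mean_j), with n-1 = 3.
  S[U,U] = ((-2.25)·(-2.25) + (2.75)·(2.75) + (-1.25)·(-1.25) + (0.75)·(0.75)) / 3 = 14.75/3 = 4.9167
  S[U,V] = ((-2.25)·(1.75) + (2.75)·(1.75) + (-1.25)·(-1.25) + (0.75)·(-2.25)) / 3 = 0.75/3 = 0.25
  S[V,V] = ((1.75)·(1.75) + (1.75)·(1.75) + (-1.25)·(-1.25) + (-2.25)·(-2.25)) / 3 = 12.75/3 = 4.25

S is symmetric (S[j,i] = S[i,j]). Assembling:

S = [[4.9167, 0.25],
 [0.25, 4.25]]


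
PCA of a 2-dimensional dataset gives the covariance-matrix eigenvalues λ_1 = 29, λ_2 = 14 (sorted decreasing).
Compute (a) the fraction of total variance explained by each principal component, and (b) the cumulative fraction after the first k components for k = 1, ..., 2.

Step 1 — total variance = trace(Sigma) = Σ λ_i = 29 + 14 = 43.

Step 2 — fraction explained by component i = λ_i / Σ λ:
  PC1: 29/43 = 0.6744
  PC2: 14/43 = 0.3256

Step 3 — cumulative fraction after k components = (λ_1 + ... + λ_k) / Σ λ:
  k = 1: 29/43 = 0.6744
  k = 2: (29 + 14)/43 = 43/43 = 1

Summary (fraction, with percent):

explained: PC1 0.6744 (67.44%), PC2 0.3256 (32.56%);  cumulative: 0.6744, 1


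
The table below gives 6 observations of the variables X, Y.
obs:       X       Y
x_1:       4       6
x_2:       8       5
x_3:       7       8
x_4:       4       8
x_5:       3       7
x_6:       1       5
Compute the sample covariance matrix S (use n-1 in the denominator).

Step 1 — column means:
  mean(X) = (4 + 8 + 7 + 4 + 3 + 1) / 6 = 27/6 = 4.5
  mean(Y) = (6 + 5 + 8 + 8 + 7 + 5) / 6 = 39/6 = 6.5

Step 2 — sample covariance S[i,j] = (1/(n-1)) · Σ_k (x_{k,i} - mean_i) · (x_{k,j} - mean_j), with n-1 = 5.
  S[X,X] = ((-0.5)·(-0.5) + (3.5)·(3.5) + (2.5)·(2.5) + (-0.5)·(-0.5) + (-1.5)·(-1.5) + (-3.5)·(-3.5)) / 5 = 33.5/5 = 6.7
  S[X,Y] = ((-0.5)·(-0.5) + (3.5)·(-1.5) + (2.5)·(1.5) + (-0.5)·(1.5) + (-1.5)·(0.5) + (-3.5)·(-1.5)) / 5 = 2.5/5 = 0.5
  S[Y,Y] = ((-0.5)·(-0.5) + (-1.5)·(-1.5) + (1.5)·(1.5) + (1.5)·(1.5) + (0.5)·(0.5) + (-1.5)·(-1.5)) / 5 = 9.5/5 = 1.9

S is symmetric (S[j,i] = S[i,j]). Assembling:

S = [[6.7, 0.5],
 [0.5, 1.9]]


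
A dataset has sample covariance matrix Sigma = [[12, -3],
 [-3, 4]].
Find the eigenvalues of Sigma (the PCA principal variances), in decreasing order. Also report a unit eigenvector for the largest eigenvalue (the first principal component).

Step 1 — characteristic polynomial of 2×2 Sigma:
  det(Sigma - λI) = λ² - trace · λ + det = 0.
  trace = 12 + 4 = 16, det = 12·4 - (-3)² = 39.
Step 2 — discriminant:
  Δ = trace² - 4·det = 256 - 156 = 100.
Step 3 — eigenvalues:
  λ = (trace ± √Δ)/2 = (16 ± 10)/2,
  λ_1 = 13,  λ_2 = 3.

Step 4 — unit eigenvector for λ_1: solve (Sigma - λ_1 I)v = 0. First row:
  (12 - 13)·v_x + (-3)·v_y = 0, i.e. (-1)·v_x + (-3)·v_y = 0,
  so v ∝ (b, λ_1 - a) = (-3, 1); multiply by -1 so the first entry is positive: u = (3, -1).
  ||u|| = √((3)² + (-1)²) = √(10) ≈ 3.1623,
  v_1 = u/||u|| ≈ (0.9487, -0.3162) (||v_1|| = 1).

λ_1 = 13,  λ_2 = 3;  v_1 ≈ (0.9487, -0.3162)


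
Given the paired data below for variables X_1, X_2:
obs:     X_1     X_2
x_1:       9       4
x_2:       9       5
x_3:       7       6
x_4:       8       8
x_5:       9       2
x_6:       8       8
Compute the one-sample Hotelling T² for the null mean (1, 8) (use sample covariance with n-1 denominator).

Step 1 — sample mean vector:
  mean(X_1) = (9 + 9 + 7 + 8 + 9 + 8) / 6 = 50/6 = 8.3333
  mean(X_2) = (4 + 5 + 6 + 8 + 2 + 8) / 6 = 33/6 = 5.5
  x̄ = (8.3333, 5.5),  deviation x̄ - mu_0 = (8.3333, 5.5) - (1, 8) = (7.3333, -2.5).

Step 2 — sample covariance matrix, S[i,j] = (1/(n-1)) · Σ_k (x_{k,i} - mean_i) · (x_{k,j} - mean_j), divisor n-1 = 5:
  S[X_1,X_1] = ((0.6667)·(0.6667) + (0.6667)·(0.6667) + (-1.3333)·(-1.3333) + (-0.3333)·(-0.3333) + (0.6667)·(0.6667) + (-0.3333)·(-0.3333)) / 5 = 3.3333/5 = 0.6667
  S[X_1,X_2] = ((0.6667)·(-1.5) + (0.6667)·(-0.5) + (-1.3333)·(0.5) + (-0.3333)·(2.5) + (0.6667)·(-3.5) + (-0.3333)·(2.5)) / 5 = -6/5 = -1.2
  S[X_2,X_2] = ((-1.5)·(-1.5) + (-0.5)·(-0.5) + (0.5)·(0.5) + (2.5)·(2.5) + (-3.5)·(-3.5) + (2.5)·(2.5)) / 5 = 27.5/5 = 5.5
  S = [[0.6667, -1.2],
 [-1.2, 5.5]].

Step 3 — invert S. det(S) = 0.6667·5.5 - (-1.2)² = 2.2267.
  S^{-1} = (1/det) · [[d, -b], [-b, a]] = [[2.4701, 0.5389],
 [0.5389, 0.2994]].

Step 4 — quadratic form (x̄ - mu_0)^T · S^{-1} · (x̄ - mu_0):
  S^{-1} · (x̄ - mu_0) = (16.7665, 3.2036),
  (x̄ - mu_0)^T · [...] = (7.3333)·(16.7665) + (-2.5)·(3.2036) = 114.9451.

Step 5 — scale by n: T² = 6 · 114.9451 = 689.6707.

T² ≈ 689.6707


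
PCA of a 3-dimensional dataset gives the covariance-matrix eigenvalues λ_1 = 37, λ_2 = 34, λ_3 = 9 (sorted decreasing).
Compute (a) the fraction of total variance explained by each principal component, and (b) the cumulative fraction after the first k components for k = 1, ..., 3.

Step 1 — total variance = trace(Sigma) = Σ λ_i = 37 + 34 + 9 = 80.

Step 2 — fraction explained by component i = λ_i / Σ λ:
  PC1: 37/80 = 0.4625
  PC2: 34/80 = 0.425
  PC3: 9/80 = 0.1125

Step 3 — cumulative fraction after k components = (λ_1 + ... + λ_k) / Σ λ:
  k = 1: 37/80 = 0.4625
  k = 2: (37 + 34)/80 = 71/80 = 0.8875
  k = 3: (37 + 34 + 9)/80 = 80/80 = 1

Summary (fraction, with percent):

explained: PC1 0.4625 (46.25%), PC2 0.425 (42.5%), PC3 0.1125 (11.25%);  cumulative: 0.4625, 0.8875, 1


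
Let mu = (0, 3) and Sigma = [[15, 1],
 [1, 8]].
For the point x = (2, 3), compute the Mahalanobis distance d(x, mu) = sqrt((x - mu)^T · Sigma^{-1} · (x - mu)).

Step 1 — centre the observation: (x - mu) = (2, 0).

Step 2 — invert Sigma. det(Sigma) = 15·8 - (1)² = 119.
  Sigma^{-1} = (1/det) · [[d, -b], [-b, a]] = [[0.0672, -0.0084],
 [-0.0084, 0.1261]].

Step 3 — form the quadratic (x - mu)^T · Sigma^{-1} · (x - mu):
  Sigma^{-1} · (x - mu) = (0.1345, -0.0168).
  (x - mu)^T · [Sigma^{-1} · (x - mu)] = (2)·(0.1345) + (0)·(-0.0168) = 0.2689.

Step 4 — take square root: d = √(0.2689) ≈ 0.5186.

d(x, mu) = √(0.2689) ≈ 0.5186


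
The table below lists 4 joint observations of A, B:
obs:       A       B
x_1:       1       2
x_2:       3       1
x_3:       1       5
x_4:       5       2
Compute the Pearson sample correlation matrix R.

Step 1 — column means:
  mean(A) = (1 + 3 + 1 + 5) / 4 = 10/4 = 2.5
  mean(B) = (2 + 1 + 5 + 2) / 4 = 10/4 = 2.5

Step 2 — sample variances and covariances s[i,j] = (1/(n-1)) · Σ_k (x_{k,i} - mean_i) · (x_{k,j} - mean_j), with n-1 = 3:
  s[A,A] = ((-1.5)·(-1.5) + (0.5)·(0.5) + (-1.5)·(-1.5) + (2.5)·(2.5)) / 3 = 11/3 = 3.6667
  s[A,B] = ((-1.5)·(-0.5) + (0.5)·(-1.5) + (-1.5)·(2.5) + (2.5)·(-0.5)) / 3 = -5/3 = -1.6667
  s[B,B] = ((-0.5)·(-0.5) + (-1.5)·(-1.5) + (2.5)·(2.5) + (-0.5)·(-0.5)) / 3 = 9/3 = 3
  Sample standard deviations s_i = √(s[i,i]):
  s(A) = √(3.6667) = 1.9149
  s(B) = √(3) = 1.7321

Step 3 — r_{ij} = s_{ij} / (s_i · s_j):
  r[A,A] = 1 (diagonal).
  r[A,B] = -1.6667 / (1.9149 · 1.7321) = -1.6667 / 3.3166 = -0.5025
  r[B,B] = 1 (diagonal).

R is symmetric with unit diagonal. Assembling:

R = [[1, -0.5025],
 [-0.5025, 1]]


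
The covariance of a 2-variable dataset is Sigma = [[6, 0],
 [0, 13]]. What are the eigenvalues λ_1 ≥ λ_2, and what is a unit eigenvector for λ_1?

Step 1 — characteristic polynomial of 2×2 Sigma:
  det(Sigma - λI) = λ² - trace · λ + det = 0.
  trace = 6 + 13 = 19, det = 6·13 - (0)² = 78.
Step 2 — discriminant:
  Δ = trace² - 4·det = 361 - 312 = 49.
Step 3 — eigenvalues:
  λ = (trace ± √Δ)/2 = (19 ± 7)/2,
  λ_1 = 13,  λ_2 = 6.

Step 4 — unit eigenvector for λ_1: Sigma is diagonal, so its eigenvectors are the coordinate axes. λ_1 = 13 is the diagonal entry on the second coordinate axis, hence
  v_1 = (0, 1) (||v_1|| = 1).

λ_1 = 13,  λ_2 = 6;  v_1 ≈ (0, 1)


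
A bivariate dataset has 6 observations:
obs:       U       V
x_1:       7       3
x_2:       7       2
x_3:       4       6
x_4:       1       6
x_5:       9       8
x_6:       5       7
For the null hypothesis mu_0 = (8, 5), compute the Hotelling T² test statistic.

Step 1 — sample mean vector:
  mean(U) = (7 + 7 + 4 + 1 + 9 + 5) / 6 = 33/6 = 5.5
  mean(V) = (3 + 2 + 6 + 6 + 8 + 7) / 6 = 32/6 = 5.3333
  x̄ = (5.5, 5.3333),  deviation x̄ - mu_0 = (5.5, 5.3333) - (8, 5) = (-2.5, 0.3333).

Step 2 — sample covariance matrix, S[i,j] = (1/(n-1)) · Σ_k (x_{k,i} - mean_i) · (x_{k,j} - mean_j), divisor n-1 = 5:
  S[U,U] = ((1.5)·(1.5) + (1.5)·(1.5) + (-1.5)·(-1.5) + (-4.5)·(-4.5) + (3.5)·(3.5) + (-0.5)·(-0.5)) / 5 = 39.5/5 = 7.9
  S[U,V] = ((1.5)·(-2.3333) + (1.5)·(-3.3333) + (-1.5)·(0.6667) + (-4.5)·(0.6667) + (3.5)·(2.6667) + (-0.5)·(1.6667)) / 5 = -4/5 = -0.8
  S[V,V] = ((-2.3333)·(-2.3333) + (-3.3333)·(-3.3333) + (0.6667)·(0.6667) + (0.6667)·(0.6667) + (2.6667)·(2.6667) + (1.6667)·(1.6667)) / 5 = 27.3333/5 = 5.4667
  S = [[7.9, -0.8],
 [-0.8, 5.4667]].

Step 3 — invert S. det(S) = 7.9·5.4667 - (-0.8)² = 42.5467.
  S^{-1} = (1/det) · [[d, -b], [-b, a]] = [[0.1285, 0.0188],
 [0.0188, 0.1857]].

Step 4 — quadratic form (x̄ - mu_0)^T · S^{-1} · (x̄ - mu_0):
  S^{-1} · (x̄ - mu_0) = (-0.3149, 0.0149),
  (x̄ - mu_0)^T · [...] = (-2.5)·(-0.3149) + (0.3333)·(0.0149) = 0.7923.

Step 5 — scale by n: T² = 6 · 0.7923 = 4.754.

T² ≈ 4.754


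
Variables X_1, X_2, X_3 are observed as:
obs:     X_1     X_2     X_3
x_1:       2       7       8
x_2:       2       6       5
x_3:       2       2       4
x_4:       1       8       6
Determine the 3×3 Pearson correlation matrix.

Step 1 — column means:
  mean(X_1) = (2 + 2 + 2 + 1) / 4 = 7/4 = 1.75
  mean(X_2) = (7 + 6 + 2 + 8) / 4 = 23/4 = 5.75
  mean(X_3) = (8 + 5 + 4 + 6) / 4 = 23/4 = 5.75

Step 2 — sample variances and covariances s[i,j] = (1/(n-1)) · Σ_k (x_{k,i} - mean_i) · (x_{k,j} - mean_j), with n-1 = 3:
  s[X_1,X_1] = ((0.25)·(0.25) + (0.25)·(0.25) + (0.25)·(0.25) + (-0.75)·(-0.75)) / 3 = 0.75/3 = 0.25
  s[X_1,X_2] = ((0.25)·(1.25) + (0.25)·(0.25) + (0.25)·(-3.75) + (-0.75)·(2.25)) / 3 = -2.25/3 = -0.75
  s[X_1,X_3] = ((0.25)·(2.25) + (0.25)·(-0.75) + (0.25)·(-1.75) + (-0.75)·(0.25)) / 3 = -0.25/3 = -0.0833
  s[X_2,X_2] = ((1.25)·(1.25) + (0.25)·(0.25) + (-3.75)·(-3.75) + (2.25)·(2.25)) / 3 = 20.75/3 = 6.9167
  s[X_2,X_3] = ((1.25)·(2.25) + (0.25)·(-0.75) + (-3.75)·(-1.75) + (2.25)·(0.25)) / 3 = 9.75/3 = 3.25
  s[X_3,X_3] = ((2.25)·(2.25) + (-0.75)·(-0.75) + (-1.75)·(-1.75) + (0.25)·(0.25)) / 3 = 8.75/3 = 2.9167
  Sample standard deviations s_i = √(s[i,i]):
  s(X_1) = √(0.25) = 0.5
  s(X_2) = √(6.9167) = 2.63
  s(X_3) = √(2.9167) = 1.7078

Step 3 — r_{ij} = s_{ij} / (s_i · s_j):
  r[X_1,X_1] = 1 (diagonal).
  r[X_1,X_2] = -0.75 / (0.5 · 2.63) = -0.75 / 1.315 = -0.5704
  r[X_1,X_3] = -0.0833 / (0.5 · 1.7078) = -0.0833 / 0.8539 = -0.0976
  r[X_2,X_2] = 1 (diagonal).
  r[X_2,X_3] = 3.25 / (2.63 · 1.7078) = 3.25 / 4.4915 = 0.7236
  r[X_3,X_3] = 1 (diagonal).

R is symmetric with unit diagonal. Assembling:

R = [[1, -0.5704, -0.0976],
 [-0.5704, 1, 0.7236],
 [-0.0976, 0.7236, 1]]


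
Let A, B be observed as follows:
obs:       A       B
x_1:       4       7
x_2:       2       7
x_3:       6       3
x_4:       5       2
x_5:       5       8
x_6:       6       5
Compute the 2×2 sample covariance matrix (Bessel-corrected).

Step 1 — column means:
  mean(A) = (4 + 2 + 6 + 5 + 5 + 6) / 6 = 28/6 = 4.6667
  mean(B) = (7 + 7 + 3 + 2 + 8 + 5) / 6 = 32/6 = 5.3333

Step 2 — sample covariance S[i,j] = (1/(n-1)) · Σ_k (x_{k,i} - mean_i) · (x_{k,j} - mean_j), with n-1 = 5.
  S[A,A] = ((-0.6667)·(-0.6667) + (-2.6667)·(-2.6667) + (1.3333)·(1.3333) + (0.3333)·(0.3333) + (0.3333)·(0.3333) + (1.3333)·(1.3333)) / 5 = 11.3333/5 = 2.2667
  S[A,B] = ((-0.6667)·(1.6667) + (-2.6667)·(1.6667) + (1.3333)·(-2.3333) + (0.3333)·(-3.3333) + (0.3333)·(2.6667) + (1.3333)·(-0.3333)) / 5 = -9.3333/5 = -1.8667
  S[B,B] = ((1.6667)·(1.6667) + (1.6667)·(1.6667) + (-2.3333)·(-2.3333) + (-3.3333)·(-3.3333) + (2.6667)·(2.6667) + (-0.3333)·(-0.3333)) / 5 = 29.3333/5 = 5.8667

S is symmetric (S[j,i] = S[i,j]). Assembling:

S = [[2.2667, -1.8667],
 [-1.8667, 5.8667]]


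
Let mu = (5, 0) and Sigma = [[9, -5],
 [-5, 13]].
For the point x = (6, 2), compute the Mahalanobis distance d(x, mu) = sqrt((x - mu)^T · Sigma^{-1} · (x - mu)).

Step 1 — centre the observation: (x - mu) = (1, 2).

Step 2 — invert Sigma. det(Sigma) = 9·13 - (-5)² = 92.
  Sigma^{-1} = (1/det) · [[d, -b], [-b, a]] = [[0.1413, 0.0543],
 [0.0543, 0.0978]].

Step 3 — form the quadratic (x - mu)^T · Sigma^{-1} · (x - mu):
  Sigma^{-1} · (x - mu) = (0.25, 0.25).
  (x - mu)^T · [Sigma^{-1} · (x - mu)] = (1)·(0.25) + (2)·(0.25) = 0.75.

Step 4 — take square root: d = √(0.75) ≈ 0.866.

d(x, mu) = √(0.75) ≈ 0.866


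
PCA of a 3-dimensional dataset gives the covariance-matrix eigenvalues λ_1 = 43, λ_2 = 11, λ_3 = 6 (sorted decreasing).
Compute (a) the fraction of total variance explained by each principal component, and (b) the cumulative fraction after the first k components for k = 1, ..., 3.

Step 1 — total variance = trace(Sigma) = Σ λ_i = 43 + 11 + 6 = 60.

Step 2 — fraction explained by component i = λ_i / Σ λ:
  PC1: 43/60 = 0.7167
  PC2: 11/60 = 0.1833
  PC3: 6/60 = 0.1

Step 3 — cumulative fraction after k components = (λ_1 + ... + λ_k) / Σ λ:
  k = 1: 43/60 = 0.7167
  k = 2: (43 + 11)/60 = 54/60 = 0.9
  k = 3: (43 + 11 + 6)/60 = 60/60 = 1

Summary (fraction, with percent):

explained: PC1 0.7167 (71.67%), PC2 0.1833 (18.33%), PC3 0.1 (10%);  cumulative: 0.7167, 0.9, 1


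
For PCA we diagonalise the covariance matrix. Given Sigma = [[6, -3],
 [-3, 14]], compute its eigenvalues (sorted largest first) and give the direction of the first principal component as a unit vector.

Step 1 — characteristic polynomial of 2×2 Sigma:
  det(Sigma - λI) = λ² - trace · λ + det = 0.
  trace = 6 + 14 = 20, det = 6·14 - (-3)² = 75.
Step 2 — discriminant:
  Δ = trace² - 4·det = 400 - 300 = 100.
Step 3 — eigenvalues:
  λ = (trace ± √Δ)/2 = (20 ± 10)/2,
  λ_1 = 15,  λ_2 = 5.

Step 4 — unit eigenvector for λ_1: solve (Sigma - λ_1 I)v = 0. First row:
  (6 - 15)·v_x + (-3)·v_y = 0, i.e. (-9)·v_x + (-3)·v_y = 0,
  so v ∝ (b, λ_1 - a) = (-3, 9); multiply by -1 so the first entry is positive: u = (3, -9).
  ||u|| = √((3)² + (-9)²) = √(90) ≈ 9.4868,
  v_1 = u/||u|| ≈ (0.3162, -0.9487) (||v_1|| = 1).

λ_1 = 15,  λ_2 = 5;  v_1 ≈ (0.3162, -0.9487)


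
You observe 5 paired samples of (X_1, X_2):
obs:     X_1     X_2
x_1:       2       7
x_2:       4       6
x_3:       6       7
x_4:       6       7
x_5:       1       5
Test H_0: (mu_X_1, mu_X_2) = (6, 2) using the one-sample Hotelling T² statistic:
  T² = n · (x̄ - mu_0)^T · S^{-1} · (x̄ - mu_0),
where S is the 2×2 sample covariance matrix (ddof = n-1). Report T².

Step 1 — sample mean vector:
  mean(X_1) = (2 + 4 + 6 + 6 + 1) / 5 = 19/5 = 3.8
  mean(X_2) = (7 + 6 + 7 + 7 + 5) / 5 = 32/5 = 6.4
  x̄ = (3.8, 6.4),  deviation x̄ - mu_0 = (3.8, 6.4) - (6, 2) = (-2.2, 4.4).

Step 2 — sample covariance matrix, S[i,j] = (1/(n-1)) · Σ_k (x_{k,i} - mean_i) · (x_{k,j} - mean_j), divisor n-1 = 4:
  S[X_1,X_1] = ((-1.8)·(-1.8) + (0.2)·(0.2) + (2.2)·(2.2) + (2.2)·(2.2) + (-2.8)·(-2.8)) / 4 = 20.8/4 = 5.2
  S[X_1,X_2] = ((-1.8)·(0.6) + (0.2)·(-0.4) + (2.2)·(0.6) + (2.2)·(0.6) + (-2.8)·(-1.4)) / 4 = 5.4/4 = 1.35
  S[X_2,X_2] = ((0.6)·(0.6) + (-0.4)·(-0.4) + (0.6)·(0.6) + (0.6)·(0.6) + (-1.4)·(-1.4)) / 4 = 3.2/4 = 0.8
  S = [[5.2, 1.35],
 [1.35, 0.8]].

Step 3 — invert S. det(S) = 5.2·0.8 - (1.35)² = 2.3375.
  S^{-1} = (1/det) · [[d, -b], [-b, a]] = [[0.3422, -0.5775],
 [-0.5775, 2.2246]].

Step 4 — quadratic form (x̄ - mu_0)^T · S^{-1} · (x̄ - mu_0):
  S^{-1} · (x̄ - mu_0) = (-3.2941, 11.0588),
  (x̄ - mu_0)^T · [...] = (-2.2)·(-3.2941) + (4.4)·(11.0588) = 55.9059.

Step 5 — scale by n: T² = 5 · 55.9059 = 279.5294.

T² ≈ 279.5294


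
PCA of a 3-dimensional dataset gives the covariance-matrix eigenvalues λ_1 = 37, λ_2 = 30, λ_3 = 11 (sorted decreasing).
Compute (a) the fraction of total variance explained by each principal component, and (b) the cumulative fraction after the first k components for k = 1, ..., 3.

Step 1 — total variance = trace(Sigma) = Σ λ_i = 37 + 30 + 11 = 78.

Step 2 — fraction explained by component i = λ_i / Σ λ:
  PC1: 37/78 = 0.4744
  PC2: 30/78 = 0.3846
  PC3: 11/78 = 0.141

Step 3 — cumulative fraction after k components = (λ_1 + ... + λ_k) / Σ λ:
  k = 1: 37/78 = 0.4744
  k = 2: (37 + 30)/78 = 67/78 = 0.859
  k = 3: (37 + 30 + 11)/78 = 78/78 = 1

Summary (fraction, with percent):

explained: PC1 0.4744 (47.44%), PC2 0.3846 (38.46%), PC3 0.141 (14.1%);  cumulative: 0.4744, 0.859, 1


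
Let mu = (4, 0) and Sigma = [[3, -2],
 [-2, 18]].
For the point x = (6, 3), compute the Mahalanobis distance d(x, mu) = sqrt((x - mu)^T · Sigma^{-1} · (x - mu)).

Step 1 — centre the observation: (x - mu) = (2, 3).

Step 2 — invert Sigma. det(Sigma) = 3·18 - (-2)² = 50.
  Sigma^{-1} = (1/det) · [[d, -b], [-b, a]] = [[0.36, 0.04],
 [0.04, 0.06]].

Step 3 — form the quadratic (x - mu)^T · Sigma^{-1} · (x - mu):
  Sigma^{-1} · (x - mu) = (0.84, 0.26).
  (x - mu)^T · [Sigma^{-1} · (x - mu)] = (2)·(0.84) + (3)·(0.26) = 2.46.

Step 4 — take square root: d = √(2.46) ≈ 1.5684.

d(x, mu) = √(2.46) ≈ 1.5684


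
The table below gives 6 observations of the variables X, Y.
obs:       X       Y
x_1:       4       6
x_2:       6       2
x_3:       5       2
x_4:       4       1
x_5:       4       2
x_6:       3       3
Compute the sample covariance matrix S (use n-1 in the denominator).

Step 1 — column means:
  mean(X) = (4 + 6 + 5 + 4 + 4 + 3) / 6 = 26/6 = 4.3333
  mean(Y) = (6 + 2 + 2 + 1 + 2 + 3) / 6 = 16/6 = 2.6667

Step 2 — sample covariance S[i,j] = (1/(n-1)) · Σ_k (x_{k,i} - mean_i) · (x_{k,j} - mean_j), with n-1 = 5.
  S[X,X] = ((-0.3333)·(-0.3333) + (1.6667)·(1.6667) + (0.6667)·(0.6667) + (-0.3333)·(-0.3333) + (-0.3333)·(-0.3333) + (-1.3333)·(-1.3333)) / 5 = 5.3333/5 = 1.0667
  S[X,Y] = ((-0.3333)·(3.3333) + (1.6667)·(-0.6667) + (0.6667)·(-0.6667) + (-0.3333)·(-1.6667) + (-0.3333)·(-0.6667) + (-1.3333)·(0.3333)) / 5 = -2.3333/5 = -0.4667
  S[Y,Y] = ((3.3333)·(3.3333) + (-0.6667)·(-0.6667) + (-0.6667)·(-0.6667) + (-1.6667)·(-1.6667) + (-0.6667)·(-0.6667) + (0.3333)·(0.3333)) / 5 = 15.3333/5 = 3.0667

S is symmetric (S[j,i] = S[i,j]). Assembling:

S = [[1.0667, -0.4667],
 [-0.4667, 3.0667]]


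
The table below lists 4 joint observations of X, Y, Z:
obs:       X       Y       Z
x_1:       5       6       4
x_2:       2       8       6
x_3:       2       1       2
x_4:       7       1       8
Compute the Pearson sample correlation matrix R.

Step 1 — column means:
  mean(X) = (5 + 2 + 2 + 7) / 4 = 16/4 = 4
  mean(Y) = (6 + 8 + 1 + 1) / 4 = 16/4 = 4
  mean(Z) = (4 + 6 + 2 + 8) / 4 = 20/4 = 5

Step 2 — sample variances and covariances s[i,j] = (1/(n-1)) · Σ_k (x_{k,i} - mean_i) · (x_{k,j} - mean_j), with n-1 = 3:
  s[X,X] = ((1)·(1) + (-2)·(-2) + (-2)·(-2) + (3)·(3)) / 3 = 18/3 = 6
  s[X,Y] = ((1)·(2) + (-2)·(4) + (-2)·(-3) + (3)·(-3)) / 3 = -9/3 = -3
  s[X,Z] = ((1)·(-1) + (-2)·(1) + (-2)·(-3) + (3)·(3)) / 3 = 12/3 = 4
  s[Y,Y] = ((2)·(2) + (4)·(4) + (-3)·(-3) + (-3)·(-3)) / 3 = 38/3 = 12.6667
  s[Y,Z] = ((2)·(-1) + (4)·(1) + (-3)·(-3) + (-3)·(3)) / 3 = 2/3 = 0.6667
  s[Z,Z] = ((-1)·(-1) + (1)·(1) + (-3)·(-3) + (3)·(3)) / 3 = 20/3 = 6.6667
  Sample standard deviations s_i = √(s[i,i]):
  s(X) = √(6) = 2.4495
  s(Y) = √(12.6667) = 3.559
  s(Z) = √(6.6667) = 2.582

Step 3 — r_{ij} = s_{ij} / (s_i · s_j):
  r[X,X] = 1 (diagonal).
  r[X,Y] = -3 / (2.4495 · 3.559) = -3 / 8.7178 = -0.3441
  r[X,Z] = 4 / (2.4495 · 2.582) = 4 / 6.3246 = 0.6325
  r[Y,Y] = 1 (diagonal).
  r[Y,Z] = 0.6667 / (3.559 · 2.582) = 0.6667 / 9.1894 = 0.0725
  r[Z,Z] = 1 (diagonal).

R is symmetric with unit diagonal. Assembling:

R = [[1, -0.3441, 0.6325],
 [-0.3441, 1, 0.0725],
 [0.6325, 0.0725, 1]]


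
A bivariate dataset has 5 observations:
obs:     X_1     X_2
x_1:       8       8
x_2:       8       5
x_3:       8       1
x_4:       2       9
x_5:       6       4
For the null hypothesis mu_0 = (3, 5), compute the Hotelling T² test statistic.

Step 1 — sample mean vector:
  mean(X_1) = (8 + 8 + 8 + 2 + 6) / 5 = 32/5 = 6.4
  mean(X_2) = (8 + 5 + 1 + 9 + 4) / 5 = 27/5 = 5.4
  x̄ = (6.4, 5.4),  deviation x̄ - mu_0 = (6.4, 5.4) - (3, 5) = (3.4, 0.4).

Step 2 — sample covariance matrix, S[i,j] = (1/(n-1)) · Σ_k (x_{k,i} - mean_i) · (x_{k,j} - mean_j), divisor n-1 = 4:
  S[X_1,X_1] = ((1.6)·(1.6) + (1.6)·(1.6) + (1.6)·(1.6) + (-4.4)·(-4.4) + (-0.4)·(-0.4)) / 4 = 27.2/4 = 6.8
  S[X_1,X_2] = ((1.6)·(2.6) + (1.6)·(-0.4) + (1.6)·(-4.4) + (-4.4)·(3.6) + (-0.4)·(-1.4)) / 4 = -18.8/4 = -4.7
  S[X_2,X_2] = ((2.6)·(2.6) + (-0.4)·(-0.4) + (-4.4)·(-4.4) + (3.6)·(3.6) + (-1.4)·(-1.4)) / 4 = 41.2/4 = 10.3
  S = [[6.8, -4.7],
 [-4.7, 10.3]].

Step 3 — invert S. det(S) = 6.8·10.3 - (-4.7)² = 47.95.
  S^{-1} = (1/det) · [[d, -b], [-b, a]] = [[0.2148, 0.098],
 [0.098, 0.1418]].

Step 4 — quadratic form (x̄ - mu_0)^T · S^{-1} · (x̄ - mu_0):
  S^{-1} · (x̄ - mu_0) = (0.7696, 0.39),
  (x̄ - mu_0)^T · [...] = (3.4)·(0.7696) + (0.4)·(0.39) = 2.7725.

Step 5 — scale by n: T² = 5 · 2.7725 = 13.8624.

T² ≈ 13.8624


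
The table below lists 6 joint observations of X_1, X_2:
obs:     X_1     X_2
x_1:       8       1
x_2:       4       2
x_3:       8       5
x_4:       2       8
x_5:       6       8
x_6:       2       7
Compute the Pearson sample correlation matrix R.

Step 1 — column means:
  mean(X_1) = (8 + 4 + 8 + 2 + 6 + 2) / 6 = 30/6 = 5
  mean(X_2) = (1 + 2 + 5 + 8 + 8 + 7) / 6 = 31/6 = 5.1667

Step 2 — sample variances and covariances s[i,j] = (1/(n-1)) · Σ_k (x_{k,i} - mean_i) · (x_{k,j} - mean_j), with n-1 = 5:
  s[X_1,X_1] = ((3)·(3) + (-1)·(-1) + (3)·(3) + (-3)·(-3) + (1)·(1) + (-3)·(-3)) / 5 = 38/5 = 7.6
  s[X_1,X_2] = ((3)·(-4.1667) + (-1)·(-3.1667) + (3)·(-0.1667) + (-3)·(2.8333) + (1)·(2.8333) + (-3)·(1.8333)) / 5 = -21/5 = -4.2
  s[X_2,X_2] = ((-4.1667)·(-4.1667) + (-3.1667)·(-3.1667) + (-0.1667)·(-0.1667) + (2.8333)·(2.8333) + (2.8333)·(2.8333) + (1.8333)·(1.8333)) / 5 = 46.8333/5 = 9.3667
  Sample standard deviations s_i = √(s[i,i]):
  s(X_1) = √(7.6) = 2.7568
  s(X_2) = √(9.3667) = 3.0605

Step 3 — r_{ij} = s_{ij} / (s_i · s_j):
  r[X_1,X_1] = 1 (diagonal).
  r[X_1,X_2] = -4.2 / (2.7568 · 3.0605) = -4.2 / 8.4372 = -0.4978
  r[X_2,X_2] = 1 (diagonal).

R is symmetric with unit diagonal. Assembling:

R = [[1, -0.4978],
 [-0.4978, 1]]


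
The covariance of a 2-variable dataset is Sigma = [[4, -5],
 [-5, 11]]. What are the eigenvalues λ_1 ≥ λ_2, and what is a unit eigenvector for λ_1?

Step 1 — characteristic polynomial of 2×2 Sigma:
  det(Sigma - λI) = λ² - trace · λ + det = 0.
  trace = 4 + 11 = 15, det = 4·11 - (-5)² = 19.
Step 2 — discriminant:
  Δ = trace² - 4·det = 225 - 76 = 149.
Step 3 — eigenvalues:
  λ = (trace ± √Δ)/2 = (15 ± 12.2066)/2,
  λ_1 = 13.6033,  λ_2 = 1.3967.

Step 4 — unit eigenvector for λ_1: solve (Sigma - λ_1 I)v = 0. First row:
  (4 - 13.6033)·v_x + (-5)·v_y = 0, i.e. (-9.6033)·v_x + (-5)·v_y = 0,
  so v ∝ (b, λ_1 - a) = (-5, 9.6033); multiply by -1 so the first entry is positive: u = (5, -9.6033).
  ||u|| = √((5)² + (-9.6033)²) = √(117.2229) ≈ 10.827,
  v_1 = u/||u|| ≈ (0.4618, -0.887) (||v_1|| = 1).

λ_1 = 13.6033,  λ_2 = 1.3967;  v_1 ≈ (0.4618, -0.887)


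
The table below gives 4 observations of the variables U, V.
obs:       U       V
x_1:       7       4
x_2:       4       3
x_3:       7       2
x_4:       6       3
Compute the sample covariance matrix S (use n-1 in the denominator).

Step 1 — column means:
  mean(U) = (7 + 4 + 7 + 6) / 4 = 24/4 = 6
  mean(V) = (4 + 3 + 2 + 3) / 4 = 12/4 = 3

Step 2 — sample covariance S[i,j] = (1/(n-1)) · Σ_k (x_{k,i} - mean_i) · (x_{k,j} - mean_j), with n-1 = 3.
  S[U,U] = ((1)·(1) + (-2)·(-2) + (1)·(1) + (0)·(0)) / 3 = 6/3 = 2
  S[U,V] = ((1)·(1) + (-2)·(0) + (1)·(-1) + (0)·(0)) / 3 = 0/3 = 0
  S[V,V] = ((1)·(1) + (0)·(0) + (-1)·(-1) + (0)·(0)) / 3 = 2/3 = 0.6667

S is symmetric (S[j,i] = S[i,j]). Assembling:

S = [[2, 0],
 [0, 0.6667]]


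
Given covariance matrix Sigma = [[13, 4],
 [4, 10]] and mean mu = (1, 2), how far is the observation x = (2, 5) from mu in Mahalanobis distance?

Step 1 — centre the observation: (x - mu) = (1, 3).

Step 2 — invert Sigma. det(Sigma) = 13·10 - (4)² = 114.
  Sigma^{-1} = (1/det) · [[d, -b], [-b, a]] = [[0.0877, -0.0351],
 [-0.0351, 0.114]].

Step 3 — form the quadratic (x - mu)^T · Sigma^{-1} · (x - mu):
  Sigma^{-1} · (x - mu) = (-0.0175, 0.307).
  (x - mu)^T · [Sigma^{-1} · (x - mu)] = (1)·(-0.0175) + (3)·(0.307) = 0.9035.

Step 4 — take square root: d = √(0.9035) ≈ 0.9505.

d(x, mu) = √(0.9035) ≈ 0.9505


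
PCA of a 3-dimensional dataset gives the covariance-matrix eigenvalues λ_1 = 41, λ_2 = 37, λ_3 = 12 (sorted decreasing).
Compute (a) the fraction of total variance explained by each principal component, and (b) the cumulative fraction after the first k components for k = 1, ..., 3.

Step 1 — total variance = trace(Sigma) = Σ λ_i = 41 + 37 + 12 = 90.

Step 2 — fraction explained by component i = λ_i / Σ λ:
  PC1: 41/90 = 0.4556
  PC2: 37/90 = 0.4111
  PC3: 12/90 = 0.1333

Step 3 — cumulative fraction after k components = (λ_1 + ... + λ_k) / Σ λ:
  k = 1: 41/90 = 0.4556
  k = 2: (41 + 37)/90 = 78/90 = 0.8667
  k = 3: (41 + 37 + 12)/90 = 90/90 = 1

Summary (fraction, with percent):

explained: PC1 0.4556 (45.56%), PC2 0.4111 (41.11%), PC3 0.1333 (13.33%);  cumulative: 0.4556, 0.8667, 1


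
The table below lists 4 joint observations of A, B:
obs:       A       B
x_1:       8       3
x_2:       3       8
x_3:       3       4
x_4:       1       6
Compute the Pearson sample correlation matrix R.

Step 1 — column means:
  mean(A) = (8 + 3 + 3 + 1) / 4 = 15/4 = 3.75
  mean(B) = (3 + 8 + 4 + 6) / 4 = 21/4 = 5.25

Step 2 — sample variances and covariances s[i,j] = (1/(n-1)) · Σ_k (x_{k,i} - mean_i) · (x_{k,j} - mean_j), with n-1 = 3:
  s[A,A] = ((4.25)·(4.25) + (-0.75)·(-0.75) + (-0.75)·(-0.75) + (-2.75)·(-2.75)) / 3 = 26.75/3 = 8.9167
  s[A,B] = ((4.25)·(-2.25) + (-0.75)·(2.75) + (-0.75)·(-1.25) + (-2.75)·(0.75)) / 3 = -12.75/3 = -4.25
  s[B,B] = ((-2.25)·(-2.25) + (2.75)·(2.75) + (-1.25)·(-1.25) + (0.75)·(0.75)) / 3 = 14.75/3 = 4.9167
  Sample standard deviations s_i = √(s[i,i]):
  s(A) = √(8.9167) = 2.9861
  s(B) = √(4.9167) = 2.2174

Step 3 — r_{ij} = s_{ij} / (s_i · s_j):
  r[A,A] = 1 (diagonal).
  r[A,B] = -4.25 / (2.9861 · 2.2174) = -4.25 / 6.6212 = -0.6419
  r[B,B] = 1 (diagonal).

R is symmetric with unit diagonal. Assembling:

R = [[1, -0.6419],
 [-0.6419, 1]]


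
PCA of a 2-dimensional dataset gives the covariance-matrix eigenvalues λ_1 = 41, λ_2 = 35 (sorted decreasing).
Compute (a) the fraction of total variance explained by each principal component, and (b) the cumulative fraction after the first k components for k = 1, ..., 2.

Step 1 — total variance = trace(Sigma) = Σ λ_i = 41 + 35 = 76.

Step 2 — fraction explained by component i = λ_i / Σ λ:
  PC1: 41/76 = 0.5395
  PC2: 35/76 = 0.4605

Step 3 — cumulative fraction after k components = (λ_1 + ... + λ_k) / Σ λ:
  k = 1: 41/76 = 0.5395
  k = 2: (41 + 35)/76 = 76/76 = 1

Summary (fraction, with percent):

explained: PC1 0.5395 (53.95%), PC2 0.4605 (46.05%);  cumulative: 0.5395, 1


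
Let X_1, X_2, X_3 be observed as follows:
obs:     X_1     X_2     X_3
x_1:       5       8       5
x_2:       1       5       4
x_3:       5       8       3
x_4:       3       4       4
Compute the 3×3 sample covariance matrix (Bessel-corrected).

Step 1 — column means:
  mean(X_1) = (5 + 1 + 5 + 3) / 4 = 14/4 = 3.5
  mean(X_2) = (8 + 5 + 8 + 4) / 4 = 25/4 = 6.25
  mean(X_3) = (5 + 4 + 3 + 4) / 4 = 16/4 = 4

Step 2 — sample covariance S[i,j] = (1/(n-1)) · Σ_k (x_{k,i} - mean_i) · (x_{k,j} - mean_j), with n-1 = 3.
  S[X_1,X_1] = ((1.5)·(1.5) + (-2.5)·(-2.5) + (1.5)·(1.5) + (-0.5)·(-0.5)) / 3 = 11/3 = 3.6667
  S[X_1,X_2] = ((1.5)·(1.75) + (-2.5)·(-1.25) + (1.5)·(1.75) + (-0.5)·(-2.25)) / 3 = 9.5/3 = 3.1667
  S[X_1,X_3] = ((1.5)·(1) + (-2.5)·(0) + (1.5)·(-1) + (-0.5)·(0)) / 3 = 0/3 = 0
  S[X_2,X_2] = ((1.75)·(1.75) + (-1.25)·(-1.25) + (1.75)·(1.75) + (-2.25)·(-2.25)) / 3 = 12.75/3 = 4.25
  S[X_2,X_3] = ((1.75)·(1) + (-1.25)·(0) + (1.75)·(-1) + (-2.25)·(0)) / 3 = 0/3 = 0
  S[X_3,X_3] = ((1)·(1) + (0)·(0) + (-1)·(-1) + (0)·(0)) / 3 = 2/3 = 0.6667

S is symmetric (S[j,i] = S[i,j]). Assembling:

S = [[3.6667, 3.1667, 0],
 [3.1667, 4.25, 0],
 [0, 0, 0.6667]]


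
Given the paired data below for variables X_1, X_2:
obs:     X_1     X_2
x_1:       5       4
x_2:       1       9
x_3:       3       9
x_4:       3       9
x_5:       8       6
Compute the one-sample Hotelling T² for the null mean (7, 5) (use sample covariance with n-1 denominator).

Step 1 — sample mean vector:
  mean(X_1) = (5 + 1 + 3 + 3 + 8) / 5 = 20/5 = 4
  mean(X_2) = (4 + 9 + 9 + 9 + 6) / 5 = 37/5 = 7.4
  x̄ = (4, 7.4),  deviation x̄ - mu_0 = (4, 7.4) - (7, 5) = (-3, 2.4).

Step 2 — sample covariance matrix, S[i,j] = (1/(n-1)) · Σ_k (x_{k,i} - mean_i) · (x_{k,j} - mean_j), divisor n-1 = 4:
  S[X_1,X_1] = ((1)·(1) + (-3)·(-3) + (-1)·(-1) + (-1)·(-1) + (4)·(4)) / 4 = 28/4 = 7
  S[X_1,X_2] = ((1)·(-3.4) + (-3)·(1.6) + (-1)·(1.6) + (-1)·(1.6) + (4)·(-1.4)) / 4 = -17/4 = -4.25
  S[X_2,X_2] = ((-3.4)·(-3.4) + (1.6)·(1.6) + (1.6)·(1.6) + (1.6)·(1.6) + (-1.4)·(-1.4)) / 4 = 21.2/4 = 5.3
  S = [[7, -4.25],
 [-4.25, 5.3]].

Step 3 — invert S. det(S) = 7·5.3 - (-4.25)² = 19.0375.
  S^{-1} = (1/det) · [[d, -b], [-b, a]] = [[0.2784, 0.2232],
 [0.2232, 0.3677]].

Step 4 — quadratic form (x̄ - mu_0)^T · S^{-1} · (x̄ - mu_0):
  S^{-1} · (x̄ - mu_0) = (-0.2994, 0.2127),
  (x̄ - mu_0)^T · [...] = (-3)·(-0.2994) + (2.4)·(0.2127) = 1.4088.

Step 5 — scale by n: T² = 5 · 1.4088 = 7.044.

T² ≈ 7.044


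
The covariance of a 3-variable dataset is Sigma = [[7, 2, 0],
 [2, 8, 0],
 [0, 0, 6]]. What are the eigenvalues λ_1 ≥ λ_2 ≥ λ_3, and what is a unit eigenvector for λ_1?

Step 1 — characteristic polynomial p(λ) = det(λI - Sigma) = λ³ - tr·λ² + c_1·λ - det, where tr = trace, c_1 = sum of the principal 2×2 minors, det = det(Sigma):
  tr = 7 + 8 + 6 = 21,
  c_1 = (7·8 - (2)²) + (7·6 - (0)²) + (8·6 - (0)²) = 52 + 42 + 48 = 142,
  det = 7·(8·6 - (0)²) - (2)·((2)·6 - (0)·(0)) + (0)·((2)·(0) - 8·(0)) = 7·(48) - (2)·(12) + (0)·(0) = 312.
  So p(λ) = λ³ - 21λ² + 142λ - 312.
Step 2 — look for an integer root (rational root theorem: any rational root is an integer divisor of 312). Testing λ = 6:
  p(6) = 216 - 756 + 852 - 312 = 0  ✓
  Dividing out (λ - 6): p(λ) = (λ - 6)(λ² - 15λ + 52).
Step 3 — remaining eigenvalues from the quadratic λ² - 15λ + 52 = 0:
  Δ = 15² - 4·52 = 225 - 208 = 17,  λ = (15 ± √17)/2 = (15 ± 4.1231)/2 ≈ 9.5616 or 5.4384.
  Sorted: λ_1 = 9.5616,  λ_2 = 6,  λ_3 = 5.4384  (check: sum = 21 = tr ✓).

Step 4 — unit eigenvector for λ_1 ≈ 9.5616: v spans the null space of (Sigma - λ_1 I), whose rows are
  r_1 = (-2.5616, 2, 0),  r_2 = (2, -1.5616, 0),  r_3 = (0, 0, -3.5616).
  v is orthogonal to every row, so take v ∝ r_1 × r_3 = ((2)·(-3.5616) - (0)·(0), (0)·(0) - (-2.5616)·(-3.5616), (-2.5616)·(0) - (2)·(0)) ≈ (-7.1231, -9.1231, 0).
  Rescale (multiply by -1 so the first nonzero entry is positive): u = (7.1231, 9.1231, 0).
  ||u|| = √((7.1231)² + (9.1231)² + (0)²) = √(133.9697) ≈ 11.5745,  v_1 = u/||u|| ≈ (0.6154, 0.7882, 0) (||v_1|| = 1).

λ_1 = 9.5616,  λ_2 = 6,  λ_3 = 5.4384;  v_1 ≈ (0.6154, 0.7882, 0)


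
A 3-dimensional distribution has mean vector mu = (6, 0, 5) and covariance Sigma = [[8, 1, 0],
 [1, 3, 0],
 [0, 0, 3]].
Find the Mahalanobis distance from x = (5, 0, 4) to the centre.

Step 1 — centre the observation: (x - mu) = (-1, 0, -1).

Step 2 — invert Sigma (cofactor / det for 3×3, or solve directly):
  Sigma^{-1} = [[0.1304, -0.0435, 0],
 [-0.0435, 0.3478, 0],
 [0, 0, 0.3333]].

Step 3 — form the quadratic (x - mu)^T · Sigma^{-1} · (x - mu):
  Sigma^{-1} · (x - mu) = (-0.1304, 0.0435, -0.3333).
  (x - mu)^T · [Sigma^{-1} · (x - mu)] = (-1)·(-0.1304) + (0)·(0.0435) + (-1)·(-0.3333) = 0.4638.

Step 4 — take square root: d = √(0.4638) ≈ 0.681.

d(x, mu) = √(0.4638) ≈ 0.681
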